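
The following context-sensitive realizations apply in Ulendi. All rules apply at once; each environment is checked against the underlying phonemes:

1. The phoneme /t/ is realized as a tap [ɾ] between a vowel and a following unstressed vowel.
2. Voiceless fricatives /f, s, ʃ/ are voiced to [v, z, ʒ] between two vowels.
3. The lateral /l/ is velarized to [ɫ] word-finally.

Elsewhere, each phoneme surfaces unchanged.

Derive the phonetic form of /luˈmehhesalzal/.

[luˈmehhezalzaɫ]

/l/ (word-initial) fails the environment for rule 3, so it stays [l].
/u/ — not in any rule's target class → [u].
/m/ — not in any rule's target class → [m].
/e/ (between /m/ and /h/) is unaffected → [e].
/h/ — not in any rule's target class → [h].
/h/ stays [h].
/e/ (between /h/ and /s/): no rule targets it → [e].
/s/ (between /e/ and /a/): between two vowels, so rule 2 applies → [z].
/a/ (between /s/ and /l/): no rule targets it → [a].
/l/ (between /a/ and /z/): rule 3 targets it, but not word-finally → unchanged [l].
/z/ (between /l/ and /a/): no rule targets it → [z].
/a/ — not in any rule's target class → [a].
Rule 3 applies to /l/ (word-final: word-finally) → [ɫ].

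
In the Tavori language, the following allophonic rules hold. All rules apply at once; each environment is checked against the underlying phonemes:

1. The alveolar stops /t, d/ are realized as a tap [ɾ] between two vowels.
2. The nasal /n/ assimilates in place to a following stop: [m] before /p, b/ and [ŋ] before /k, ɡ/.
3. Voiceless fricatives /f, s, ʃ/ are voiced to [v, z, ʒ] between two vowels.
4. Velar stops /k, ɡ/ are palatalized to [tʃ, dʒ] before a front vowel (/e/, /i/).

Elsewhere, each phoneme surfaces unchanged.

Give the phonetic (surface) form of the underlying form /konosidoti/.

/k/ (word-initial): rule 4 targets it, but not before a front vowel → unchanged [k].
/o/ (between /k/ and /n/) is unaffected → [o].
/n/ (between /o/ and /o/): rule 2 targets it, but not before a labial or velar stop → unchanged [n].
/o/ — not in any rule's target class → [o].
Rule 3 applies to /s/ (between /o/ and /i/: between two vowels) → [z].
/i/ — not in any rule's target class → [i].
/d/ — between /i/ and /o/, between two vowels — surfaces as [ɾ] (rule 1).
/o/ — not in any rule's target class → [o].
/t/ — between /o/ and /i/, between two vowels — surfaces as [ɾ] (rule 1).
/i/ — not in any rule's target class → [i].

[konoziɾoɾi]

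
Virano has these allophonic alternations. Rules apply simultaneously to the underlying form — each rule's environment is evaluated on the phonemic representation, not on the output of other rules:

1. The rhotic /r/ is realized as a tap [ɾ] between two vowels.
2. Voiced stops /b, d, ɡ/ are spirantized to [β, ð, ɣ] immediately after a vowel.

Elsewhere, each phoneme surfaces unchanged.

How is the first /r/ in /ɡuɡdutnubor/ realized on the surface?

[r]

/r/ (word-final): rule 1 targets it, but not between two vowels → unchanged [r].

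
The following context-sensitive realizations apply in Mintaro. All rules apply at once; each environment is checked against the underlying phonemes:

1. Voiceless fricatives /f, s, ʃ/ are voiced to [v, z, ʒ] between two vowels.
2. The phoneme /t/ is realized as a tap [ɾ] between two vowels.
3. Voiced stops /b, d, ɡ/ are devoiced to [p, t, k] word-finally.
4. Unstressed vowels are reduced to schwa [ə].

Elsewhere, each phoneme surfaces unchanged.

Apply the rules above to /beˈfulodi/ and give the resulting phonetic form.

[bəˈvulədə]

/b/ (word-initial) fails the environment for rule 3, so it stays [b].
/e/ meets the environment for rule 4 (in an unstressed syllable) → [ə].
/f/ — between /e/ and /u/, between two vowels — surfaces as [v] (rule 1).
/u/ (between /f/ and /l/) fails the environment for rule 4, so it stays [u].
/l/ — not in any rule's target class → [l].
/o/ (between /l/ and /d/): in an unstressed syllable, so rule 4 applies → [ə].
/d/ — between /o/ and /i/; rule 3 does not apply here → [d].
/i/ meets the environment for rule 4 (in an unstressed syllable) → [ə].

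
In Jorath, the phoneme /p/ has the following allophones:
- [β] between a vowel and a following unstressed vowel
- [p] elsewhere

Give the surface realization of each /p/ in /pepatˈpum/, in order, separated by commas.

[p], [β], [p]

Occurrence 1 (position 1): no conditioning environment matches → elsewhere allophone [p].
Occurrence 2 (position 3): between a vowel and a following unstressed vowel → [β].
Occurrence 3 (position 6): no conditioning environment matches → elsewhere allophone [p].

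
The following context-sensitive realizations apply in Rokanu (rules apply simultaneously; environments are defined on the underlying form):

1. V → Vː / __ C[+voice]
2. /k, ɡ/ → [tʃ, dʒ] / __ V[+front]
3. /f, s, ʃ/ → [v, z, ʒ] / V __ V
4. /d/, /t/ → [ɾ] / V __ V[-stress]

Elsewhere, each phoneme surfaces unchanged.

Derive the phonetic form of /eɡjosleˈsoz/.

[eːɡjosleˈzoːz]

/e/ (word-initial): before a voiced consonant, so rule 1 applies → [eː].
/ɡ/ — between /e/ and /j/; rule 2 does not apply here → [ɡ].
/o/ (between /j/ and /s/): rule 1 targets it, but not before a voiced consonant → unchanged [o].
/s/ — between /o/ and /l/; rule 3 does not apply here → [s].
/e/ — between /l/ and /s/; rule 1 does not apply here → [e].
/s/ (between /e/ and /o/) occurs between two vowels → [z] by rule 3.
Rule 1 applies to /o/ (between /s/ and /z/: before a voiced consonant) → [oː].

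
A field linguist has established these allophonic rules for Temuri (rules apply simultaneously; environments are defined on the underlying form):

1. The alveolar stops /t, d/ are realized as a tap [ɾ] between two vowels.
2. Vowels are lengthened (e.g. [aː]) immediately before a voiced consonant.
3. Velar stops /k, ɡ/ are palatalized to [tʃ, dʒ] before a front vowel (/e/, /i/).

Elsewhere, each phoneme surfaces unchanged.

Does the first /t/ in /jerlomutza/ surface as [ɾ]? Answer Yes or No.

No

/t/ — between /u/ and /z/; rule 1 does not apply here → [t].
The actual realization is [t], not [ɾ].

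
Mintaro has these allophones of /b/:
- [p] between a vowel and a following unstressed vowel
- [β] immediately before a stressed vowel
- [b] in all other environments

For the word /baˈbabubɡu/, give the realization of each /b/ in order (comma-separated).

Occurrence 1 (position 1): no conditioning environment matches → elsewhere allophone [b].
Occurrence 2 (position 3): immediately before a stressed vowel → [β].
Occurrence 3 (position 5): between a vowel and a following unstressed vowel → [p].
Occurrence 4 (position 7): no conditioning environment matches → elsewhere allophone [b].

[b], [β], [p], [b]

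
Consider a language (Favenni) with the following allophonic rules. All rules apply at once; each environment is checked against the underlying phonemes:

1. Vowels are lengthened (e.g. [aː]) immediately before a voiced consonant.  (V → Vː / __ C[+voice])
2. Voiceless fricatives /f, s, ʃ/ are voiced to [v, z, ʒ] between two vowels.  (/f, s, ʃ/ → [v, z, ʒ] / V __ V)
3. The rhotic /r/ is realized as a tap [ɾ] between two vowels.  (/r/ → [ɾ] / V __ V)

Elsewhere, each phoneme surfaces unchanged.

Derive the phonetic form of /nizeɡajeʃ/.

Rule 1 applies to /i/ (between /n/ and /z/: before a voiced consonant) → [iː].
/e/ meets the environment for rule 1 (before a voiced consonant) → [eː].
/a/ (between /ɡ/ and /j/): before a voiced consonant, so rule 1 applies → [aː].
/e/ (between /j/ and /ʃ/): rule 1 targets it, but not before a voiced consonant → unchanged [e].
/ʃ/ (word-final): rule 2 targets it, but not between two vowels → unchanged [ʃ].

[niːzeːɡaːjeʃ]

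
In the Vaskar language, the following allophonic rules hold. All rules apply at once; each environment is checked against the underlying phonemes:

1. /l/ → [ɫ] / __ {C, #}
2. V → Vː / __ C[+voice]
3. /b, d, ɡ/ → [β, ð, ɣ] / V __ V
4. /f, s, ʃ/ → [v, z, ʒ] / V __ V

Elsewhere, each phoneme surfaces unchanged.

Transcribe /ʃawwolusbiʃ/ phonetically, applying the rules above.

[ʃaːwwoːlusbiʃ]

/ʃ/ (word-initial) is in the target of rule 4 but the environment (between two vowels) is not met → [ʃ].
/a/ (between /ʃ/ and /w/): before a voiced consonant, so rule 2 applies → [aː].
/o/ — between /w/ and /l/, before a voiced consonant — surfaces as [oː] (rule 2).
/l/ (between /o/ and /u/) is in the target of rule 1 but the environment (word-finally or immediately before a consonant) is not met → [l].
/u/ (between /l/ and /s/): rule 2 targets it, but not before a voiced consonant → unchanged [u].
/s/ (between /u/ and /b/): rule 4 targets it, but not between two vowels → unchanged [s].
/b/ (between /s/ and /i/) fails the environment for rule 3, so it stays [b].
/i/ (between /b/ and /ʃ/): rule 2 targets it, but not before a voiced consonant → unchanged [i].
/ʃ/ (word-final) is in the target of rule 4 but the environment (between two vowels) is not met → [ʃ].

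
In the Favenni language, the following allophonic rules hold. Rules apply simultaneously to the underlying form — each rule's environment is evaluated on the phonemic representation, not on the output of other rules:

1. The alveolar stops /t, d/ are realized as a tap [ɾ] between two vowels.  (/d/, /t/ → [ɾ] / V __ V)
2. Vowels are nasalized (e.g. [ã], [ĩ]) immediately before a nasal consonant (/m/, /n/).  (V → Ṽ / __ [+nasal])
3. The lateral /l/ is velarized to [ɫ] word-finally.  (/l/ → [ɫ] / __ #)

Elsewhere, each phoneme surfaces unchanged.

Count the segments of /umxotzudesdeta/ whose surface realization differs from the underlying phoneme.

3

Segments that undergo a rule: /u/ → [ũ] (rule 2); /d/ → [ɾ] (rule 1); /t/ → [ɾ] (rule 1).
All other segments surface unchanged.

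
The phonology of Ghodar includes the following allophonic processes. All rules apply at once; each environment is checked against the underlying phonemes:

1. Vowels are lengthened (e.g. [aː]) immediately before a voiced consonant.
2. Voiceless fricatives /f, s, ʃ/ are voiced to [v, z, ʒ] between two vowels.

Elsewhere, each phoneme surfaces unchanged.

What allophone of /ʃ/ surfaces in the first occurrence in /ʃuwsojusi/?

/ʃ/ — word-initial; rule 2 does not apply here → [ʃ].

[ʃ]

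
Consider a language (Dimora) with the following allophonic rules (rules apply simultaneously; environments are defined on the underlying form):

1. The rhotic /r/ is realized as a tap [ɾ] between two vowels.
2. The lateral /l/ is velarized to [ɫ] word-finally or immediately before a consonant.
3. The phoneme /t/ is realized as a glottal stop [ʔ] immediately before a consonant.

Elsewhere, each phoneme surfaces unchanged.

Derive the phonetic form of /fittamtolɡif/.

/t/ — between /i/ and /t/, immediately before a consonant — surfaces as [ʔ] (rule 3).
/t/ — between /t/ and /a/; rule 3 does not apply here → [t].
/t/ (between /m/ and /o/): rule 3 targets it, but not immediately before a consonant → unchanged [t].
/l/ — between /o/ and /ɡ/, word-finally or immediately before a consonant — surfaces as [ɫ] (rule 2).

[fiʔtamtoɫɡif]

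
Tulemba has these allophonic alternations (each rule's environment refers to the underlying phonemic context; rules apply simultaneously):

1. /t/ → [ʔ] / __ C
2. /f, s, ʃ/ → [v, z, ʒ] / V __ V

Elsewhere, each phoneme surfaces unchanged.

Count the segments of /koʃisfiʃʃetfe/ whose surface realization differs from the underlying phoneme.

2

Segments that undergo a rule: /ʃ/ → [ʒ] (rule 2); /t/ → [ʔ] (rule 1).
All other segments surface unchanged.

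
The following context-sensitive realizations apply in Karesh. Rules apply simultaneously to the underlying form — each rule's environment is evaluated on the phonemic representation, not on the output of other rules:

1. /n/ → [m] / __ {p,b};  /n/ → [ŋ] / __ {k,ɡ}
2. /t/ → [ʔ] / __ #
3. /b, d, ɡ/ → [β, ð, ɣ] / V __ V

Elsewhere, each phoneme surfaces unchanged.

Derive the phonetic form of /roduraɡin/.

/r/ (word-initial): no rule targets it → [r].
/o/ (between /r/ and /d/) is unaffected → [o].
/d/ (between /o/ and /u/) occurs between two vowels → [ð] by rule 3.
/u/ — not in any rule's target class → [u].
/r/ stays [r].
/a/ (between /r/ and /ɡ/): no rule targets it → [a].
/ɡ/ (between /a/ and /i/) occurs between two vowels → [ɣ] by rule 3.
/i/ stays [i].
/n/ (word-final) fails the environment for rule 1, so it stays [n].

[roðuraɣin]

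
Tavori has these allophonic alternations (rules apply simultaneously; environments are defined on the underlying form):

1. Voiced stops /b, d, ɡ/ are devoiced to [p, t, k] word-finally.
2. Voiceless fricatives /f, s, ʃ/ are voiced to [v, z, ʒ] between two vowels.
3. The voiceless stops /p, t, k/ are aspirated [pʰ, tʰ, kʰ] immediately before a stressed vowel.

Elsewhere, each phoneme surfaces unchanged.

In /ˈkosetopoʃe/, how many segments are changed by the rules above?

3

Segments that undergo a rule: /k/ → [kʰ] (rule 3); /s/ → [z] (rule 2); /ʃ/ → [ʒ] (rule 2).
All other segments surface unchanged.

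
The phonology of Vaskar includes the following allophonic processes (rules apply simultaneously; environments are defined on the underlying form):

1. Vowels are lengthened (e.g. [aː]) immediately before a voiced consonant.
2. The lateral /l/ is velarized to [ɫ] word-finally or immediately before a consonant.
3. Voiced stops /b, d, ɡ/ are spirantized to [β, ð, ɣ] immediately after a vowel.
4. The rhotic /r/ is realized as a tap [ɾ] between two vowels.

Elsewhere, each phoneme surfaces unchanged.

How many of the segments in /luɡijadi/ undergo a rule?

5

Segments that undergo a rule: /u/ → [uː] (rule 1); /ɡ/ → [ɣ] (rule 3); /i/ → [iː] (rule 1); /a/ → [aː] (rule 1); /d/ → [ð] (rule 3).
All other segments surface unchanged.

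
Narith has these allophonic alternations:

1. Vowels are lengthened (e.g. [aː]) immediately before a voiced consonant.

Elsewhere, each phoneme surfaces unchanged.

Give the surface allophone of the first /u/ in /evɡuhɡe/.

/u/ (between /ɡ/ and /h/): rule 1 targets it, but not before a voiced consonant → unchanged [u].

[u]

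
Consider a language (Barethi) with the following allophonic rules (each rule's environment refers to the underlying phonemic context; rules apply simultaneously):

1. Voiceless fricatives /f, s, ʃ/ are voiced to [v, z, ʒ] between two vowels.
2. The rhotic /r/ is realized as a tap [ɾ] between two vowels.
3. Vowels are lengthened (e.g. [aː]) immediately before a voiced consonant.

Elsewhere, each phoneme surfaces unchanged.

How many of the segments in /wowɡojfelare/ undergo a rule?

Segments that undergo a rule: /o/ → [oː] (rule 3); /o/ → [oː] (rule 3); /e/ → [eː] (rule 3); /a/ → [aː] (rule 3); /r/ → [ɾ] (rule 2).
All other segments surface unchanged.

5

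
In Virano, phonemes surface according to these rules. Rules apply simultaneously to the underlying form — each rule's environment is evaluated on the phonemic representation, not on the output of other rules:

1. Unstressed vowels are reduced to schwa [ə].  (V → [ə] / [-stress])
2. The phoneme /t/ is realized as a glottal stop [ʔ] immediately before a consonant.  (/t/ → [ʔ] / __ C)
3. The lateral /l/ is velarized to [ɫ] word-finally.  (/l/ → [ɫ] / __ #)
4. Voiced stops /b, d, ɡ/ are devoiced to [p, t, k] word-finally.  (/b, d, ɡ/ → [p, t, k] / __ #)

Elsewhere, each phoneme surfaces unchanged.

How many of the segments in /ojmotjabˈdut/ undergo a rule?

4

Segments that undergo a rule: /o/ → [ə] (rule 1); /o/ → [ə] (rule 1); /t/ → [ʔ] (rule 2); /a/ → [ə] (rule 1).
All other segments surface unchanged.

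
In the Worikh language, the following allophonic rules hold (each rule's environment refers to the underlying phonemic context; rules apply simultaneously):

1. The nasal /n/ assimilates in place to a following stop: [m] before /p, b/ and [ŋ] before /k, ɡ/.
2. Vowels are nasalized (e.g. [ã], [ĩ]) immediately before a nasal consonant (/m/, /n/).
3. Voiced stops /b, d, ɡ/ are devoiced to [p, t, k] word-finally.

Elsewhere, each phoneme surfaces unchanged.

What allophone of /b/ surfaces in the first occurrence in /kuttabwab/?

/b/ — between /a/ and /w/; rule 3 does not apply here → [b].

[b]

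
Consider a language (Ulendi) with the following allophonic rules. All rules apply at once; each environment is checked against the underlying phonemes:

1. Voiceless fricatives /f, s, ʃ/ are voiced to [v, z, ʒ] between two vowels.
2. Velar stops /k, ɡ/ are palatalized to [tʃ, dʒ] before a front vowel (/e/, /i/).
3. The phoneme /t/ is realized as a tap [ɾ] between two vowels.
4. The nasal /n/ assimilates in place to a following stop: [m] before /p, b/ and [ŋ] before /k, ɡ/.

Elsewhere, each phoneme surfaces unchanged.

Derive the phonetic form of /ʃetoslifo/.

[ʃeɾoslivo]

/ʃ/ (word-initial) is in the target of rule 1 but the environment (between two vowels) is not met → [ʃ].
/e/ (between /ʃ/ and /t/) is unaffected → [e].
/t/ meets the environment for rule 3 (between two vowels) → [ɾ].
/o/ (between /t/ and /s/): no rule targets it → [o].
/s/ — between /o/ and /l/; rule 1 does not apply here → [s].
/l/ (between /s/ and /i/) is unaffected → [l].
/i/ (between /l/ and /f/): no rule targets it → [i].
/f/ meets the environment for rule 1 (between two vowels) → [v].
/o/ (word-final): no rule targets it → [o].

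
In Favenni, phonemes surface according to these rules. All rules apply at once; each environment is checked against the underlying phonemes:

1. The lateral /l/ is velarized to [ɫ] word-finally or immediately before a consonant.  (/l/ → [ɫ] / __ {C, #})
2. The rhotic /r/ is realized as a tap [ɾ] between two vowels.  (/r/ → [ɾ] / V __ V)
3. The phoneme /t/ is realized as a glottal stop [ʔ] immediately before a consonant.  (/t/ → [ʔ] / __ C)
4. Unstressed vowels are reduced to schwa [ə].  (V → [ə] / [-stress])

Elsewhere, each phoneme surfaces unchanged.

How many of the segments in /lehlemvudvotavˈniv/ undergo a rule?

5

Segments that undergo a rule: /e/ → [ə] (rule 4); /e/ → [ə] (rule 4); /u/ → [ə] (rule 4); /o/ → [ə] (rule 4); /a/ → [ə] (rule 4).
All other segments surface unchanged.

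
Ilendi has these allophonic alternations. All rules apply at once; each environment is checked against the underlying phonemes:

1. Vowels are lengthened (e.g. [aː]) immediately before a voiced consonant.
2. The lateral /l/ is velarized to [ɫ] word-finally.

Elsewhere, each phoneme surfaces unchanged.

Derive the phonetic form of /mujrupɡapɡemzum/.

[muːjrupɡapɡeːmzuːm]

/m/ (word-initial): no rule targets it → [m].
/u/ (between /m/ and /j/): before a voiced consonant, so rule 1 applies → [uː].
/j/ (between /u/ and /r/): no rule targets it → [j].
/r/ — not in any rule's target class → [r].
/u/ (between /r/ and /p/) is in the target of rule 1 but the environment (before a voiced consonant) is not met → [u].
/p/ stays [p].
/ɡ/ (between /p/ and /a/) is unaffected → [ɡ].
/a/ (between /ɡ/ and /p/) fails the environment for rule 1, so it stays [a].
/p/ — not in any rule's target class → [p].
/ɡ/ — not in any rule's target class → [ɡ].
Rule 1 applies to /e/ (between /ɡ/ and /m/: before a voiced consonant) → [eː].
/m/ stays [m].
/z/ stays [z].
/u/ (between /z/ and /m/): before a voiced consonant, so rule 1 applies → [uː].
/m/ (word-final): no rule targets it → [m].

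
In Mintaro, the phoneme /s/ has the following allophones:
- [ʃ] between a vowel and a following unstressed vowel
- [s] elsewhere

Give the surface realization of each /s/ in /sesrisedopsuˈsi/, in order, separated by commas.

[s], [s], [ʃ], [s], [s]

Occurrence 1 (position 1): no conditioning environment matches → elsewhere allophone [s].
Occurrence 2 (position 3): no conditioning environment matches → elsewhere allophone [s].
Occurrence 3 (position 6): between a vowel and a following unstressed vowel → [ʃ].
Occurrence 4 (position 11): no conditioning environment matches → elsewhere allophone [s].
Occurrence 5 (position 13): no conditioning environment matches → elsewhere allophone [s].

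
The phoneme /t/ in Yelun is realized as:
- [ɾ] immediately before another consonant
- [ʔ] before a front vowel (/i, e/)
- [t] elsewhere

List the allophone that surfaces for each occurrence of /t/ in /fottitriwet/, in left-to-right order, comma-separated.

Occurrence 1 (position 3): immediately before another consonant → [ɾ].
Occurrence 2 (position 4): before a front vowel (/i, e/) → [ʔ].
Occurrence 3 (position 6): immediately before another consonant → [ɾ].
Occurrence 4 (position 11): no conditioning environment matches → elsewhere allophone [t].

[ɾ], [ʔ], [ɾ], [t]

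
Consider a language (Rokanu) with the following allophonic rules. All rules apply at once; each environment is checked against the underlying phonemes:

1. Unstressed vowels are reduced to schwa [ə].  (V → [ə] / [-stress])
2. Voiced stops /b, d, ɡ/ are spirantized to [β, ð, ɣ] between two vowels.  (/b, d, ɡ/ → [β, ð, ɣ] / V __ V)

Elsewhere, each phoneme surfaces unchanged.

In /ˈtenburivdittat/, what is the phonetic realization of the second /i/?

[ə]

/i/ (between /d/ and /t/): in an unstressed syllable, so rule 1 applies → [ə].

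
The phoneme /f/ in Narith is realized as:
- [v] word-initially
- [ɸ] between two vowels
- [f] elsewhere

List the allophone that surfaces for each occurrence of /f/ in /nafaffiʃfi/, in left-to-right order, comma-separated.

[ɸ], [f], [f], [f]

Occurrence 1 (position 3): between two vowels → [ɸ].
Occurrence 2 (position 5): no conditioning environment matches → elsewhere allophone [f].
Occurrence 3 (position 6): no conditioning environment matches → elsewhere allophone [f].
Occurrence 4 (position 9): no conditioning environment matches → elsewhere allophone [f].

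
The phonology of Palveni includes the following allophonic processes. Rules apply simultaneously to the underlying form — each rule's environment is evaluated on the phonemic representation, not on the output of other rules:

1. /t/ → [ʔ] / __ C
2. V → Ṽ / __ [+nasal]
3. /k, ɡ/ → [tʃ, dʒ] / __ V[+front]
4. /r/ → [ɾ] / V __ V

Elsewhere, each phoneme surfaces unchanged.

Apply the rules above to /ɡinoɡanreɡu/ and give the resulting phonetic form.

[dʒĩnoɡãnreɡu]

/ɡ/ — word-initial, before a front vowel — surfaces as [dʒ] (rule 3).
/i/ — between /ɡ/ and /n/, before a nasal consonant — surfaces as [ĩ] (rule 2).
/n/ stays [n].
/o/ (between /n/ and /ɡ/): rule 2 targets it, but not before a nasal consonant → unchanged [o].
/ɡ/ (between /o/ and /a/) is in the target of rule 3 but the environment (before a front vowel) is not met → [ɡ].
Rule 2 applies to /a/ (between /ɡ/ and /n/: before a nasal consonant) → [ã].
/n/ (between /a/ and /r/): no rule targets it → [n].
/r/ (between /n/ and /e/) is in the target of rule 4 but the environment (between two vowels) is not met → [r].
/e/ (between /r/ and /ɡ/) is in the target of rule 2 but the environment (before a nasal consonant) is not met → [e].
/ɡ/ (between /e/ and /u/) is in the target of rule 3 but the environment (before a front vowel) is not met → [ɡ].
/u/ (word-final) fails the environment for rule 2, so it stays [u].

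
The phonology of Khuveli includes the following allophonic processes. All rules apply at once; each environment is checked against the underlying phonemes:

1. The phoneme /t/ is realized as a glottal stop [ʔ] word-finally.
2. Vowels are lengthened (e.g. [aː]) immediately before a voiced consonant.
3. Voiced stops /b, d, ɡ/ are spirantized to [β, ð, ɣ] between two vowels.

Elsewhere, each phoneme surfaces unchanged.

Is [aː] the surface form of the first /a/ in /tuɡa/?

/a/ (word-final): rule 2 targets it, but not before a voiced consonant → unchanged [a].
The actual realization is [a], not [aː].

No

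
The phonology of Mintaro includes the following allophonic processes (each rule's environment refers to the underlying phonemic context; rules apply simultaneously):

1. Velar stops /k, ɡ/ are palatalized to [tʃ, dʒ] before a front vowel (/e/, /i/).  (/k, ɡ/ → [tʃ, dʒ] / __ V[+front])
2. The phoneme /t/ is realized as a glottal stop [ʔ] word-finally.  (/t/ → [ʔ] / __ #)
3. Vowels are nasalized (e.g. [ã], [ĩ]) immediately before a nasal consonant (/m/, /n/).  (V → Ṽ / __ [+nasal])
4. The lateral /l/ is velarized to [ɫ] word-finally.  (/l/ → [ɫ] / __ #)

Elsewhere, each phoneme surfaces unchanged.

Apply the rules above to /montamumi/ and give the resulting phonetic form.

[mõntãmũmi]

/m/ stays [m].
/o/ (between /m/ and /n/) occurs before a nasal consonant → [õ] by rule 3.
/n/ — not in any rule's target class → [n].
/t/ (between /n/ and /a/) fails the environment for rule 2, so it stays [t].
Rule 3 applies to /a/ (between /t/ and /m/: before a nasal consonant) → [ã].
/m/ (between /a/ and /u/) is unaffected → [m].
Rule 3 applies to /u/ (between /m/ and /m/: before a nasal consonant) → [ũ].
/m/ (between /u/ and /i/) is unaffected → [m].
/i/ — word-final; rule 3 does not apply here → [i].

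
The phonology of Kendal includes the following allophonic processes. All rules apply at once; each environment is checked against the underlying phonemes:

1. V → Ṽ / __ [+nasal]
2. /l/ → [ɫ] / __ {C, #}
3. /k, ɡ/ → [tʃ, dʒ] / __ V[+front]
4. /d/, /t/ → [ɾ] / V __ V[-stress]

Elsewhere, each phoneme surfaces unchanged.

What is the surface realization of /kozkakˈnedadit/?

/k/ (word-initial) fails the environment for rule 3, so it stays [k].
/o/ (between /k/ and /z/) fails the environment for rule 1, so it stays [o].
/z/ (between /o/ and /k/) is unaffected → [z].
/k/ (between /z/ and /a/): rule 3 targets it, but not before a front vowel → unchanged [k].
/a/ (between /k/ and /k/): rule 1 targets it, but not before a nasal consonant → unchanged [a].
/k/ (between /a/ and /n/) is in the target of rule 3 but the environment (before a front vowel) is not met → [k].
/n/ — not in any rule's target class → [n].
/e/ (between /n/ and /d/) is in the target of rule 1 but the environment (before a nasal consonant) is not met → [e].
/d/ meets the environment for rule 4 (between a vowel and a following unstressed vowel) → [ɾ].
/a/ (between /d/ and /d/): rule 1 targets it, but not before a nasal consonant → unchanged [a].
/d/ meets the environment for rule 4 (between a vowel and a following unstressed vowel) → [ɾ].
/i/ (between /d/ and /t/) is in the target of rule 1 but the environment (before a nasal consonant) is not met → [i].
/t/ (word-final): rule 4 targets it, but not between a vowel and a following unstressed vowel → unchanged [t].

[kozkakˈneɾaɾit]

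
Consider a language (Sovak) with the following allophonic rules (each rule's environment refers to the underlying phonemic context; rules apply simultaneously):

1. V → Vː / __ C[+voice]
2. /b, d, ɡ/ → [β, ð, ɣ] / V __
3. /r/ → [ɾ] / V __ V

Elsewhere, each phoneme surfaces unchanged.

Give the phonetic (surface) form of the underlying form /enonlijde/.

/e/ — word-initial, before a voiced consonant — surfaces as [eː] (rule 1).
/n/ stays [n].
/o/ (between /n/ and /n/): before a voiced consonant, so rule 1 applies → [oː].
/n/ (between /o/ and /l/): no rule targets it → [n].
/l/ (between /n/ and /i/) is unaffected → [l].
/i/ — between /l/ and /j/, before a voiced consonant — surfaces as [iː] (rule 1).
/j/ (between /i/ and /d/): no rule targets it → [j].
/d/ (between /j/ and /e/) fails the environment for rule 2, so it stays [d].
/e/ (word-final) is in the target of rule 1 but the environment (before a voiced consonant) is not met → [e].

[eːnoːnliːjde]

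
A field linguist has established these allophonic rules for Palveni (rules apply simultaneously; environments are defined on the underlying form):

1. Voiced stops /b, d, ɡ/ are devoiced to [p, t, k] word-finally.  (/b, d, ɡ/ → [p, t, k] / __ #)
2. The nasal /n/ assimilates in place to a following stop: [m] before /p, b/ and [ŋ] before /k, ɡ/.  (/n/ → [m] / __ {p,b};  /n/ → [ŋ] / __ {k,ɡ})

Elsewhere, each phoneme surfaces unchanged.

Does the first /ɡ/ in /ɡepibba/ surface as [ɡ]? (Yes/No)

/ɡ/ (word-initial): rule 1 targets it, but not word-finally → unchanged [ɡ].
The actual realization is [ɡ], which matches [ɡ].

Yes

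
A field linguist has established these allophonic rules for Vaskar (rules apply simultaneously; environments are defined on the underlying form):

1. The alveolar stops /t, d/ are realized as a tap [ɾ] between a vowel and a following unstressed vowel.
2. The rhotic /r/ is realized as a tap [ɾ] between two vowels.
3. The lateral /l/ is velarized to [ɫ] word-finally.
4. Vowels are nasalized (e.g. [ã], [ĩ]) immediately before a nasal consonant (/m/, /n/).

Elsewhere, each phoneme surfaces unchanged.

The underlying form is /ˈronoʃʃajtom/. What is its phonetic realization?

[ˈrõnoʃʃajtõm]

/r/ (word-initial) is in the target of rule 2 but the environment (between two vowels) is not met → [r].
Rule 4 applies to /o/ (between /r/ and /n/: before a nasal consonant) → [õ].
/o/ (between /n/ and /ʃ/) fails the environment for rule 4, so it stays [o].
/a/ (between /ʃ/ and /j/) fails the environment for rule 4, so it stays [a].
/t/ (between /j/ and /o/) is in the target of rule 1 but the environment (between a vowel and a following unstressed vowel) is not met → [t].
/o/ — between /t/ and /m/, before a nasal consonant — surfaces as [õ] (rule 4).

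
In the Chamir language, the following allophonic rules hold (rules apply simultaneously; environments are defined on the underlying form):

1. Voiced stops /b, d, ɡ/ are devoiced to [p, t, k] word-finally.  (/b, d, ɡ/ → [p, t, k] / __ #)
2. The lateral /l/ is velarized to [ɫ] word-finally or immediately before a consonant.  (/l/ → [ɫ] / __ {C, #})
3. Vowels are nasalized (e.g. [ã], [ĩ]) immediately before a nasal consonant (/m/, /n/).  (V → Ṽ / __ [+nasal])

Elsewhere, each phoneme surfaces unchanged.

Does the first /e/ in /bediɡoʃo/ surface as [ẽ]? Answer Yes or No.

/e/ (between /b/ and /d/) fails the environment for rule 3, so it stays [e].
The actual realization is [e], not [ẽ].

No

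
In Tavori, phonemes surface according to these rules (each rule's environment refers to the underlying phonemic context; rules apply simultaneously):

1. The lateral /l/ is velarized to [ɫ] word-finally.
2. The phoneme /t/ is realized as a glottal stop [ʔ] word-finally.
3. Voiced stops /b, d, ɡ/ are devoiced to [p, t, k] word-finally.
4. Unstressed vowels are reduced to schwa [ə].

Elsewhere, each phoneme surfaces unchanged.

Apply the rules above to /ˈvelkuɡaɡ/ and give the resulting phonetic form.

/e/ (between /v/ and /l/) is in the target of rule 4 but the environment (in an unstressed syllable) is not met → [e].
/l/ — between /e/ and /k/; rule 1 does not apply here → [l].
/u/ meets the environment for rule 4 (in an unstressed syllable) → [ə].
/ɡ/ (between /u/ and /a/) fails the environment for rule 3, so it stays [ɡ].
/a/ — between /ɡ/ and /ɡ/, in an unstressed syllable — surfaces as [ə] (rule 4).
/ɡ/ (word-final): word-finally, so rule 3 applies → [k].

[ˈvelkəɡək]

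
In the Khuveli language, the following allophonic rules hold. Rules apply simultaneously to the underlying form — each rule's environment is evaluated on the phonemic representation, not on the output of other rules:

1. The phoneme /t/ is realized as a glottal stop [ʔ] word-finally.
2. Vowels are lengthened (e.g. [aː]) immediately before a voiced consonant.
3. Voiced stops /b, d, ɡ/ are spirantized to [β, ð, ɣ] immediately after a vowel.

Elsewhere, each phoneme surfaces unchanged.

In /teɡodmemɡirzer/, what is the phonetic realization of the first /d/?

[ð]

/d/ — between /o/ and /m/, immediately after a vowel — surfaces as [ð] (rule 3).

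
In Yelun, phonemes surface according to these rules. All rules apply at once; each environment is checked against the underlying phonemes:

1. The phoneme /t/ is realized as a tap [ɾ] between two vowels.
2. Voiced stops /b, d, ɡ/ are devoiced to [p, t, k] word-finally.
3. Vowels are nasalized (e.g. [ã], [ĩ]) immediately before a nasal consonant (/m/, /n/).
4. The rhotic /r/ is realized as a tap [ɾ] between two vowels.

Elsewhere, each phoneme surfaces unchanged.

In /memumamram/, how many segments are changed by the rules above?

4

Segments that undergo a rule: /e/ → [ẽ] (rule 3); /u/ → [ũ] (rule 3); /a/ → [ã] (rule 3); /a/ → [ã] (rule 3).
All other segments surface unchanged.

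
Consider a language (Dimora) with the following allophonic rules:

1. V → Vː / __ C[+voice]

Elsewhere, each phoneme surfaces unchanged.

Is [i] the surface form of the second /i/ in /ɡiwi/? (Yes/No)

Yes

/i/ (word-final) is in the target of rule 1 but the environment (before a voiced consonant) is not met → [i].
The actual realization is [i], which matches [i].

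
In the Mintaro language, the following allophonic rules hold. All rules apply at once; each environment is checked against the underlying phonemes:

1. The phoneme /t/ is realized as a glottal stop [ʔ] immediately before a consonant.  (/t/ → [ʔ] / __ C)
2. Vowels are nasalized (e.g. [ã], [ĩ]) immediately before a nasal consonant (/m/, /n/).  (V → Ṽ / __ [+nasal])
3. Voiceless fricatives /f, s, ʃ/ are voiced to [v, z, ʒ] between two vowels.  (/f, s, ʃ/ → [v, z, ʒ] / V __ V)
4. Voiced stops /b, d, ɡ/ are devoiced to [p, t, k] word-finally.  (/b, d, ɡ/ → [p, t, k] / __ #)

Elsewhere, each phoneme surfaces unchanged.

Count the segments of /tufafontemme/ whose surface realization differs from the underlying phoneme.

4

Segments that undergo a rule: /f/ → [v] (rule 3); /f/ → [v] (rule 3); /o/ → [õ] (rule 2); /e/ → [ẽ] (rule 2).
All other segments surface unchanged.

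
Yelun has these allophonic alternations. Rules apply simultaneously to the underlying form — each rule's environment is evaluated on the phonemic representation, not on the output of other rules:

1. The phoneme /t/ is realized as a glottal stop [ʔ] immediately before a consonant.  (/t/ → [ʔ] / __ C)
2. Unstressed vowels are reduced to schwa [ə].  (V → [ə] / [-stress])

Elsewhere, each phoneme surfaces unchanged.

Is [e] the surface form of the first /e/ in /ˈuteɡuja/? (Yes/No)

/e/ meets the environment for rule 2 (in an unstressed syllable) → [ə].
The actual realization is [ə], not [e].

No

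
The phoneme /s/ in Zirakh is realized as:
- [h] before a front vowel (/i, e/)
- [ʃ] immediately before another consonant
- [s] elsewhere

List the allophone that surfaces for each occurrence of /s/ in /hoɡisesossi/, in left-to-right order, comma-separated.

Occurrence 1 (position 5): before a front vowel (/i, e/) → [h].
Occurrence 2 (position 7): no conditioning environment matches → elsewhere allophone [s].
Occurrence 3 (position 9): immediately before another consonant → [ʃ].
Occurrence 4 (position 10): before a front vowel (/i, e/) → [h].

[h], [s], [ʃ], [h]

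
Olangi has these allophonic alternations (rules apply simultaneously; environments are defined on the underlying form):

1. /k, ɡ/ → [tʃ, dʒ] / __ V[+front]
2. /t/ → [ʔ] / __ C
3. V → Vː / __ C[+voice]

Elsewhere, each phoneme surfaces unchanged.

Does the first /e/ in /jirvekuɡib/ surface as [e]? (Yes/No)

/e/ (between /v/ and /k/) fails the environment for rule 3, so it stays [e].
The actual realization is [e], which matches [e].

Yes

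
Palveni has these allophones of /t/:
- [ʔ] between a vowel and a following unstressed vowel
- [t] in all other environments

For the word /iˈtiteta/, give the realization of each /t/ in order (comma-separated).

Occurrence 1 (position 2): no conditioning environment matches → elsewhere allophone [t].
Occurrence 2 (position 4): between a vowel and a following unstressed vowel → [ʔ].
Occurrence 3 (position 6): between a vowel and a following unstressed vowel → [ʔ].

[t], [ʔ], [ʔ]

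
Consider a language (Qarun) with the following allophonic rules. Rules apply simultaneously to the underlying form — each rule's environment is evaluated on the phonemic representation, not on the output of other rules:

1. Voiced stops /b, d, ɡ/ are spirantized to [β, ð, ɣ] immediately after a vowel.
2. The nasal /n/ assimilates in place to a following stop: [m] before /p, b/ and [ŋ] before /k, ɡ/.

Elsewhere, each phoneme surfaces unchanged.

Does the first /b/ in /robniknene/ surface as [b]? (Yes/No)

/b/ meets the environment for rule 1 (immediately after a vowel) → [β].
The actual realization is [β], not [b].

No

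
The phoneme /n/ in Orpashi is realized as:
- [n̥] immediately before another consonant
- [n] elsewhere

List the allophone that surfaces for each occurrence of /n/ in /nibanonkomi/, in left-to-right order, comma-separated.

Occurrence 1 (position 1): no conditioning environment matches → elsewhere allophone [n].
Occurrence 2 (position 5): no conditioning environment matches → elsewhere allophone [n].
Occurrence 3 (position 7): immediately before another consonant → [n̥].

[n], [n], [n̥]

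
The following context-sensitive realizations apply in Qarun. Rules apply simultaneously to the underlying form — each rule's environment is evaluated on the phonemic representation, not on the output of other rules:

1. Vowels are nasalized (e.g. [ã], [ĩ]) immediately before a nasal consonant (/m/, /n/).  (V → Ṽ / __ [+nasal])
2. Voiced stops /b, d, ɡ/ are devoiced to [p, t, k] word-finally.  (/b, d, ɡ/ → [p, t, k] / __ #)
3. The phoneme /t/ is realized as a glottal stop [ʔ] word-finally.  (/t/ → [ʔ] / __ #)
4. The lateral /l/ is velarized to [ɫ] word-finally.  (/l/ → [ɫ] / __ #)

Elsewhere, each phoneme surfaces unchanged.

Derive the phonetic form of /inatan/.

/i/ — word-initial, before a nasal consonant — surfaces as [ĩ] (rule 1).
/a/ (between /n/ and /t/): rule 1 targets it, but not before a nasal consonant → unchanged [a].
/t/ (between /a/ and /a/): rule 3 targets it, but not word-finally → unchanged [t].
/a/ — between /t/ and /n/, before a nasal consonant — surfaces as [ã] (rule 1).

[ĩnatãn]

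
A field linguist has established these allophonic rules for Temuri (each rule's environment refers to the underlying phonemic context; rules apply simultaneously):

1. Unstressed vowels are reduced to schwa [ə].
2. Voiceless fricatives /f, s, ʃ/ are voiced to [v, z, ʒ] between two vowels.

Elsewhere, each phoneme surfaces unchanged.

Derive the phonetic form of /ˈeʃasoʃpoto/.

/e/ — word-initial; rule 1 does not apply here → [e].
/ʃ/ (between /e/ and /a/) occurs between two vowels → [ʒ] by rule 2.
Rule 1 applies to /a/ (between /ʃ/ and /s/: in an unstressed syllable) → [ə].
/s/ (between /a/ and /o/) occurs between two vowels → [z] by rule 2.
/o/ — between /s/ and /ʃ/, in an unstressed syllable — surfaces as [ə] (rule 1).
/ʃ/ (between /o/ and /p/): rule 2 targets it, but not between two vowels → unchanged [ʃ].
/o/ (between /p/ and /t/) occurs in an unstressed syllable → [ə] by rule 1.
/o/ meets the environment for rule 1 (in an unstressed syllable) → [ə].

[ˈeʒəzəʃpətə]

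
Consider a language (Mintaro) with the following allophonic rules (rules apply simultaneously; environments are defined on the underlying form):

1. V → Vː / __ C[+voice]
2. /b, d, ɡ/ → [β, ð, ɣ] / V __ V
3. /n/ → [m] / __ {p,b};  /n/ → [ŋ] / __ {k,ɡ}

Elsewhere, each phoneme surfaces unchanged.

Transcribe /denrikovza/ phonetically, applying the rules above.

/d/ (word-initial) fails the environment for rule 2, so it stays [d].
/e/ (between /d/ and /n/) occurs before a voiced consonant → [eː] by rule 1.
/n/ (between /e/ and /r/) fails the environment for rule 3, so it stays [n].
/r/ stays [r].
/i/ — between /r/ and /k/; rule 1 does not apply here → [i].
/k/ — not in any rule's target class → [k].
/o/ meets the environment for rule 1 (before a voiced consonant) → [oː].
/v/ — not in any rule's target class → [v].
/z/ (between /v/ and /a/) is unaffected → [z].
/a/ (word-final) fails the environment for rule 1, so it stays [a].

[deːnrikoːvza]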